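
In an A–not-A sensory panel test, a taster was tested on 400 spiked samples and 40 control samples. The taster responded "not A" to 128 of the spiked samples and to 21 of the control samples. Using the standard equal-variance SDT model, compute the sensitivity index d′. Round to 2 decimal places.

d′ = -0.53

H = 128/400 = 0.3200
FA = 21/40 = 0.5250
Φ⁻¹(0.3200) = -0.468, Φ⁻¹(0.5250) = 0.063
d' = z(H) − z(FA) = -0.468 − 0.063 = -0.531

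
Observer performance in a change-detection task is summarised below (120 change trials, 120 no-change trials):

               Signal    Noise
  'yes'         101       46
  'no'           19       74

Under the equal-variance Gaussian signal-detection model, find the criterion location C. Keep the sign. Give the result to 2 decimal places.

C = -0.35

H = 101/120 = 0.8417
FA = 46/120 = 0.3833
z(H) = 1.0015
z(FA) = -0.2968
c = −½·[z(H) + z(FA)] = −0.5 × (1.0015 + (-0.2968)) = -0.35235
c < 0: the observer has a liberal response bias.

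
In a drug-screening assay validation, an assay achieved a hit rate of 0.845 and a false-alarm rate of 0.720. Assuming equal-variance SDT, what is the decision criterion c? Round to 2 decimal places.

z(H) = z(0.845) = 1.015
z(FA) = z(0.720) = 0.583
c = −½·[z(H) + z(FA)] = −0.5 × (1.015 + 0.583) = -0.799
c < 0: the assay has a liberal response bias.

c = -0.80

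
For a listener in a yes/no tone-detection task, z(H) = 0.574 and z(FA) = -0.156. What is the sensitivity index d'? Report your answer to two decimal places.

d' = 0.73

d' = z(H) − z(FA) = 0.574 − (-0.156) = 0.730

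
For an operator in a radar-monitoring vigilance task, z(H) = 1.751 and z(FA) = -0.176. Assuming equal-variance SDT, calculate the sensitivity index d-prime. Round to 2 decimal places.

d-prime = 1.93

d' = z(H) − z(FA) = 1.751 − (-0.176) = 1.927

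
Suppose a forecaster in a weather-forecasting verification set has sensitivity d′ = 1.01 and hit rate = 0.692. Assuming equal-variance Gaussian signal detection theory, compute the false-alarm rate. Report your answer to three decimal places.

false-alarm rate = 0.306

z(hit rate) = z(0.692) = 0.5015
z(FA) = z(H) − d' = 0.5015 − 1.01 = -0.5085
false-alarm rate = Φ(-0.5085) = 0.3056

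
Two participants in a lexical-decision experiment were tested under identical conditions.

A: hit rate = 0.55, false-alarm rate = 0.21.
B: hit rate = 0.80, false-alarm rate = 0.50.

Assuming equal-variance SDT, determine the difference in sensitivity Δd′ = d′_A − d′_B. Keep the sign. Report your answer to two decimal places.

A: z(0.55) = 0.126, z(0.21) = -0.806, d' = 0.932
B: z(0.80) = 0.842, z(0.50) = 0.000, d' = 0.842
Δd' = d'_A − d'_B = 0.932 − 0.842 = 0.090
A has the higher sensitivity.

Δd′ = 0.09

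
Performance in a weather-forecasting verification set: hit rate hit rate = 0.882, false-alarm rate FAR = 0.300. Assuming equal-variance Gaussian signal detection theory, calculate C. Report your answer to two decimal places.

z(0.882) = 1.185, z(0.300) = -0.524
c = −½·[z(H) + z(FA)] = −0.5 × (1.185 + (-0.524)) = -0.3305
c < 0: the forecaster has a liberal response bias.

C = -0.33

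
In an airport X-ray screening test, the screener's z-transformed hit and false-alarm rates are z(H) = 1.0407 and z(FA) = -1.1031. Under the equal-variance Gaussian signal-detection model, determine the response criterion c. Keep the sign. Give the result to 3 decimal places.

c = 0.031

c = −½·[z(H) + z(FA)] = −½·(1.0407 + (-1.1031)) = 0.0312
c > 0: the screener has a conservative response bias.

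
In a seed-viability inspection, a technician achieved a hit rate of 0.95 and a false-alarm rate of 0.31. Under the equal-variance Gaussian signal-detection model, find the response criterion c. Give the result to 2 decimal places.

z(H) = 1.645
z(FA) = -0.496
c = −½·[z(H) + z(FA)] = −0.5 × (1.645 + (-0.496)) = -0.5745

c = -0.57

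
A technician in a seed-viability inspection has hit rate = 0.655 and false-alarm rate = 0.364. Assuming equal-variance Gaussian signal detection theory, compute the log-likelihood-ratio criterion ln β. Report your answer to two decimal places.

ln β = -0.02

Φ⁻¹(0.655) = 0.399, Φ⁻¹(0.364) = -0.348
ln β = −½·[z(H)² − z(FA)²] = −0.5 × (0.159 − 0.121) = -0.019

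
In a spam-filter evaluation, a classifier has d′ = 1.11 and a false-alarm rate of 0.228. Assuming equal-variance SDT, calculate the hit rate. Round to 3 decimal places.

hit rate = 0.642

z(false-alarm rate) = z(0.228) = -0.7454
z(H) = z(FA) + d' = -0.7454 + 1.11 = 0.3646
hit rate = Φ(0.3646) = 0.6423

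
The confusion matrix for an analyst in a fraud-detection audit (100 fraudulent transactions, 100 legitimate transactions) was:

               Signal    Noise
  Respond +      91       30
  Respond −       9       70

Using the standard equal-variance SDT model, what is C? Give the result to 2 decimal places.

H = 91/100 = 0.9100
FA = 30/100 = 0.3000
z(0.9100) = 1.341, z(0.3000) = -0.524
c = −½·[z(H) + z(FA)] = −0.5 × (1.341 + (-0.524)) = -0.4085
c < 0: the analyst has a liberal response bias.

C = -0.41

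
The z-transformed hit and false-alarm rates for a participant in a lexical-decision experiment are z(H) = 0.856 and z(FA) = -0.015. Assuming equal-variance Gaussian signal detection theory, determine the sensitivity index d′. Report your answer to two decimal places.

d' = z(H) − z(FA) = 0.856 − (-0.015) = 0.871

d′ = 0.87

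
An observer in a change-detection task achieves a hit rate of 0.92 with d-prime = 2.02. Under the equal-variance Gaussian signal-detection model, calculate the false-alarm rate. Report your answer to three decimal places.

z(hit rate) = z(0.92) = 1.4051
z(FA) = z(H) − d' = 1.4051 − 2.02 = -0.6149
false-alarm rate = Φ(-0.6149) = 0.2693

false-alarm rate = 0.269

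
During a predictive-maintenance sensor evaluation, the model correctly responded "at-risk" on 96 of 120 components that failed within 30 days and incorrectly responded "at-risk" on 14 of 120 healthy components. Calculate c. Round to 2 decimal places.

H = 96/120 = 0.8000
FA = 14/120 = 0.1167
z(0.8000) = 0.8416, z(0.1167) = -1.1916
c = −½·[z(H) + z(FA)] = −0.5 × (0.8416 + (-1.1916)) = 0.1750
c > 0: the model has a conservative response bias.

c = 0.18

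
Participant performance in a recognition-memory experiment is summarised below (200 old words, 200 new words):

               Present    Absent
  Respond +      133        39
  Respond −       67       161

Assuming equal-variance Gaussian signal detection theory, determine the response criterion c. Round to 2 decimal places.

c = 0.22

H = 133/200 = 0.6650
FA = 39/200 = 0.1950
Φ⁻¹(H) = Φ⁻¹(0.6650) = 0.4261
Φ⁻¹(FA) = Φ⁻¹(0.1950) = -0.8596
c = −½·[z(H) + z(FA)] = −0.5 × (0.4261 + (-0.8596)) = 0.21675
c > 0: the participant has a conservative response bias.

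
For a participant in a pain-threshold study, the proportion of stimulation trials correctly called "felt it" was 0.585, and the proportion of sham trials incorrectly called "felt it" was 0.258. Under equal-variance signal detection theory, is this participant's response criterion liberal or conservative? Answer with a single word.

z(H) = 0.215, z(FA) = -0.650
c = −½·(z(H) + z(FA)) = 0.2175
c > 0 → conservative criterion (biased toward responding “no”).

conservative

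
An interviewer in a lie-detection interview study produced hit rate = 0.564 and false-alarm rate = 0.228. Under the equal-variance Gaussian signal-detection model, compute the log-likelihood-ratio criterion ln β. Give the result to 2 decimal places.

ln β = 0.26

z(0.564) = 0.161, z(0.228) = -0.745
ln β = −½·[z(H)² − z(FA)²] = −0.5 × (0.026 − 0.555) = 0.2645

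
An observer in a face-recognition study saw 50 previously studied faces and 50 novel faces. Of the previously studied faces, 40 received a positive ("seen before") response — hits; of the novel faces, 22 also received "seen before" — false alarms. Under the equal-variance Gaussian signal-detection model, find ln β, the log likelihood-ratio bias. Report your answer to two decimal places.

ln β = -0.34

H = 40/50 = 0.8000
FA = 22/50 = 0.4400
z(H) = 0.842
z(FA) = -0.151
ln β = −½·[z(H)² − z(FA)²] = −0.5 × (0.709 − 0.023) = -0.343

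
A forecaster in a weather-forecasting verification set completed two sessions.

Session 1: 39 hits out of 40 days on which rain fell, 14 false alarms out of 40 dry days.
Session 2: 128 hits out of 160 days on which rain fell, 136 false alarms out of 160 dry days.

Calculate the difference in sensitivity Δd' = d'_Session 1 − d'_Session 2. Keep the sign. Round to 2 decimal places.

Session 1: z(0.9750) = 1.960, z(0.3500) = -0.385, d' = 2.345
Session 2: z(0.8000) = 0.842, z(0.8500) = 1.036, d' = -0.194
Δd' = d'_Session 1 − d'_Session 2 = 2.345 − (-0.194) = 2.539
Session 1 has the higher sensitivity.

Δd' = 2.54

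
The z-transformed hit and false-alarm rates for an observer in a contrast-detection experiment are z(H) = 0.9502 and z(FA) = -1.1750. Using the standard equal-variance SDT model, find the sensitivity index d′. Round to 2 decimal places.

d′ = 2.13

d' = z(H) − z(FA) = 0.9502 − (-1.1750) = 2.1252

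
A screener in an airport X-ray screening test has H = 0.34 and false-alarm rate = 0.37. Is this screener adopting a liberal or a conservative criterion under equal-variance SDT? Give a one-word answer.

conservative

z(H) = -0.412, z(FA) = -0.332
c = −½·(z(H) + z(FA)) = 0.372
c > 0 → conservative criterion (biased toward responding “no”).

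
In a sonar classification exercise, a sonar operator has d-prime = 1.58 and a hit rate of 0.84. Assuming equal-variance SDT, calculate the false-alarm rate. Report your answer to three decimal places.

z(hit rate) = z(0.84) = 0.9945
z(FA) = z(H) − d' = 0.9945 − 1.58 = -0.5855
false-alarm rate = Φ(-0.5855) = 0.2791

false-alarm rate = 0.279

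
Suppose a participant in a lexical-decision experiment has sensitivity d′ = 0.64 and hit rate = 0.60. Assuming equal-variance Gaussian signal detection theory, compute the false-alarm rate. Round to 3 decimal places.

false-alarm rate = 0.350

z(hit rate) = z(0.60) = 0.2533
z(FA) = z(H) − d' = 0.2533 − 0.64 = -0.3867
false-alarm rate = Φ(-0.3867) = 0.3495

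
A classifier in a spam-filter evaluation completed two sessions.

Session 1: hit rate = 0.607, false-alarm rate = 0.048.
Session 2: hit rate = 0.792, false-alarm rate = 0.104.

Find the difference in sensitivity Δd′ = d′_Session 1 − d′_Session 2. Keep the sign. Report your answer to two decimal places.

Δd′ = -0.14

Session 1: z(0.607) = 0.272, z(0.048) = -1.665, d' = 1.937
Session 2: z(0.792) = 0.813, z(0.104) = -1.259, d' = 2.072
Δd' = d'_Session 1 − d'_Session 2 = 1.937 − 2.072 = -0.135
Session 2 has the higher sensitivity.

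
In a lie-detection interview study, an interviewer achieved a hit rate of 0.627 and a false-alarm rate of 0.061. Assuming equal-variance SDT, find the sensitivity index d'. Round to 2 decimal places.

d' = 1.87

Φ⁻¹(H) = Φ⁻¹(0.627) = 0.3239
Φ⁻¹(FA) = Φ⁻¹(0.061) = -1.5464
d' = z(H) − z(FA) = 0.3239 − (-1.5464) = 1.8703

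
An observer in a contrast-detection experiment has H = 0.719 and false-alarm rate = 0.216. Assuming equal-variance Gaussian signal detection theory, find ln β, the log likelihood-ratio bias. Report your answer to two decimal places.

ln β = 0.14

Φ⁻¹(H) = 0.580
Φ⁻¹(FA) = -0.786
ln β = −½·[z(H)² − z(FA)²] = −0.5 × (0.336 − 0.618) = 0.141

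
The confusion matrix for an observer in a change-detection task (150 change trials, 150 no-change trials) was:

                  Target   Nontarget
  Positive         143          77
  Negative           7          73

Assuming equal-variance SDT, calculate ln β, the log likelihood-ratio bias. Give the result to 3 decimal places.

ln β = -1.407

H = 143/150 = 0.9533
FA = 77/150 = 0.5133
z(H) = 1.6777
z(FA) = 0.0333
ln β = −½·[z(H)² − z(FA)²] = −0.5 × (2.8147 − 0.0011) = -1.4068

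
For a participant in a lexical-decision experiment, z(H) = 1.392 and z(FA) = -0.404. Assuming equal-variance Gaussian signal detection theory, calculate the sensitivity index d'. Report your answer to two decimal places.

d' = z(H) − z(FA) = 1.392 − (-0.404) = 1.796

d' = 1.80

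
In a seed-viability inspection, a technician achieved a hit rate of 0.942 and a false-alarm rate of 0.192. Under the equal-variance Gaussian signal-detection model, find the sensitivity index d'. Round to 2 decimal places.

Φ⁻¹(0.942) = 1.572, Φ⁻¹(0.192) = -0.871
d' = z(H) − z(FA) = 1.572 − (-0.871) = 2.443

d' = 2.44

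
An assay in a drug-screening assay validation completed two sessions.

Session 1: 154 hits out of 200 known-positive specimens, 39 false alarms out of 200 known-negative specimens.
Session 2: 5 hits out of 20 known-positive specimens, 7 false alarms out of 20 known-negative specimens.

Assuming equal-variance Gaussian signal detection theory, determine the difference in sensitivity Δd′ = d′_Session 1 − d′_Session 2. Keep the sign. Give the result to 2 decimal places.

Session 1: z(0.7700) = 0.739, z(0.1950) = -0.860, d' = 1.599
Session 2: z(0.2500) = -0.674, z(0.3500) = -0.385, d' = -0.289
Δd' = d'_Session 1 − d'_Session 2 = 1.599 − (-0.289) = 1.888
Session 1 has the higher sensitivity.

Δd′ = 1.89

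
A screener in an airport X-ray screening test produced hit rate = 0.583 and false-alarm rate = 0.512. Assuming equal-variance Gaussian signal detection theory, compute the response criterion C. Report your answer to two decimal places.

z(0.583) = 0.210, z(0.512) = 0.030
c = −½·[z(H) + z(FA)] = −0.5 × (0.210 + 0.030) = -0.120

C = -0.12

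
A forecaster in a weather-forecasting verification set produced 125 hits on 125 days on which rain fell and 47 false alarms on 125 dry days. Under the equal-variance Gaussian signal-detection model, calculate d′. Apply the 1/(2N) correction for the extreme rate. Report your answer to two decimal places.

The hit rate is 125/125 = 1, so apply the 1/(2N) correction: H → 1 − 1/(2·125) = 0.99600.
z(H) = z(0.99600) = 2.652
z(FA) = z(0.37600) = -0.316
d' = 2.652 − (-0.316) = 2.968

d′ = 2.97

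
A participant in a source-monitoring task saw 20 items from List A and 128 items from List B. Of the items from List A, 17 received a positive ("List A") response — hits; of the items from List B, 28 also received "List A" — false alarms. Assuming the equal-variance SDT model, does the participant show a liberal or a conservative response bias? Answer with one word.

liberal

z(H) = 1.036, z(FA) = -0.776
c = −½·(z(H) + z(FA)) = -0.130
c < 0 → liberal criterion (biased toward responding “yes”).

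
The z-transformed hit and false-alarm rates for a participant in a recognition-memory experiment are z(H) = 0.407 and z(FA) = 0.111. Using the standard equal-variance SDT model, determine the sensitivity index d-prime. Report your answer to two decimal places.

d' = z(H) − z(FA) = 0.407 − 0.111 = 0.296

d-prime = 0.30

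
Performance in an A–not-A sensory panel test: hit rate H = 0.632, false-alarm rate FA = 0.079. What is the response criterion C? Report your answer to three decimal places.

C = 0.537

z(0.632) = 0.3372, z(0.079) = -1.4118
c = −½·[z(H) + z(FA)] = −0.5 × (0.3372 + (-1.4118)) = 0.5373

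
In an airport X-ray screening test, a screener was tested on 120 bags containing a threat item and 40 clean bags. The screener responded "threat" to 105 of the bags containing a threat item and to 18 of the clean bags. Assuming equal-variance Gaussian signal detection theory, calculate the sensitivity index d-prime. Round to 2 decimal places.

H = 105/120 = 0.8750
FA = 18/40 = 0.4500
z(0.8750) = 1.150, z(0.4500) = -0.126
d' = z(H) − z(FA) = 1.150 − (-0.126) = 1.276

d-prime = 1.28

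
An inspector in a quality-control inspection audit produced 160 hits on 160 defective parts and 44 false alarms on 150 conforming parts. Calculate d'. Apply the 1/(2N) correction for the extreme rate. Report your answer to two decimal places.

d' = 3.28

The hit rate is 160/160 = 1, so apply the 1/(2N) correction: H → 1 − 1/(2·160) = 0.99687.
z(H) = z(0.99687) = 2.734
z(FA) = z(0.29333) = -0.544
d' = 2.734 − (-0.544) = 3.278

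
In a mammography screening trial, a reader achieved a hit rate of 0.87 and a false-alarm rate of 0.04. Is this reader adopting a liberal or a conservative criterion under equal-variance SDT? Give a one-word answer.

conservative

z(H) = 1.126, z(FA) = -1.751
c = −½·(z(H) + z(FA)) = 0.3125
c > 0 → conservative criterion (biased toward responding “no”).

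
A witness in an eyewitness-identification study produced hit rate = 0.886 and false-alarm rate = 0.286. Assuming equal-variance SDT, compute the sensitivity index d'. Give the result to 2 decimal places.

d' = 1.77

Φ⁻¹(0.886) = 1.206, Φ⁻¹(0.286) = -0.565
d' = z(H) − z(FA) = 1.206 − (-0.565) = 1.771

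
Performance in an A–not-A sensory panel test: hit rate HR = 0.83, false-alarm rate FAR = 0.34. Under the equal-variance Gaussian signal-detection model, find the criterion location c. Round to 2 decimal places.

z(0.83) = 0.9542, z(0.34) = -0.4125
c = −½·[z(H) + z(FA)] = −0.5 × (0.9542 + (-0.4125)) = -0.27085

c = -0.27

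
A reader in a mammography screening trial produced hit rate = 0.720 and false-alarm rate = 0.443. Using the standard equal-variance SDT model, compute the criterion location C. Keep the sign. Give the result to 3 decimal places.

C = -0.220

z(H) = z(0.720) = 0.5828
z(FA) = z(0.443) = -0.1434
c = −½·[z(H) + z(FA)] = −0.5 × (0.5828 + (-0.1434)) = -0.2197
c < 0: the reader has a liberal response bias.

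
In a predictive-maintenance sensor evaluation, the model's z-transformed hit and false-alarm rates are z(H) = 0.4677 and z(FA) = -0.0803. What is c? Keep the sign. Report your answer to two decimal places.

c = -0.19

c = −½·[z(H) + z(FA)] = −½·(0.4677 + (-0.0803)) = -0.1937
c < 0: the model has a liberal response bias.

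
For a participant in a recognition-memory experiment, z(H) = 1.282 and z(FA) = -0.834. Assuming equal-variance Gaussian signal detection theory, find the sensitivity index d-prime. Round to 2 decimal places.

d-prime = 2.12

d' = z(H) − z(FA) = 1.282 − (-0.834) = 2.116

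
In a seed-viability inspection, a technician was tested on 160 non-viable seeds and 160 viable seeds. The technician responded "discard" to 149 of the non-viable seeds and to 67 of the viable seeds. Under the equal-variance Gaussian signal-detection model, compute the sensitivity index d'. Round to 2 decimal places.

d' = 1.69

H = 149/160 = 0.9313
FA = 67/160 = 0.4188
z(H) = z(0.9313) = 1.4855
z(FA) = z(0.4188) = -0.2050
d' = z(H) − z(FA) = 1.4855 − (-0.2050) = 1.6905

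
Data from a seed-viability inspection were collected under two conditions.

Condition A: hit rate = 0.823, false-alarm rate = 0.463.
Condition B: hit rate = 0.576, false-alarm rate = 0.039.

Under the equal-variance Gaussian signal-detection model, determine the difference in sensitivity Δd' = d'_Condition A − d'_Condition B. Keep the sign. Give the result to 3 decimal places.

Condition A: z(0.823) = 0.9269, z(0.463) = -0.0929, d' = 1.0198
Condition B: z(0.576) = 0.1917, z(0.039) = -1.7624, d' = 1.9541
Δd' = d'_Condition A − d'_Condition B = 1.0198 − 1.9541 = -0.9343
Condition B has the higher sensitivity.

Δd' = -0.934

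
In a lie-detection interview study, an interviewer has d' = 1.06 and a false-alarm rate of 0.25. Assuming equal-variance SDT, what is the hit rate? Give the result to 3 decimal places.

hit rate = 0.650

z(false-alarm rate) = z(0.25) = -0.6745
z(H) = z(FA) + d' = -0.6745 + 1.06 = 0.3855
hit rate = Φ(0.3855) = 0.6501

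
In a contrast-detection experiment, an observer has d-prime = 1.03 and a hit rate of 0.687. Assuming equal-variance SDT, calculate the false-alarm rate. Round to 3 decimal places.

false-alarm rate = 0.294

z(hit rate) = z(0.687) = 0.4874
z(FA) = z(H) − d' = 0.4874 − 1.03 = -0.5426
false-alarm rate = Φ(-0.5426) = 0.2937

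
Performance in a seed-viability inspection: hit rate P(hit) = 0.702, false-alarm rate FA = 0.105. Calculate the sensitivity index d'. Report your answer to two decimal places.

d' = 1.78

Φ⁻¹(H) = Φ⁻¹(0.702) = 0.5302
Φ⁻¹(FA) = Φ⁻¹(0.105) = -1.2536
d' = z(H) − z(FA) = 0.5302 − (-1.2536) = 1.7838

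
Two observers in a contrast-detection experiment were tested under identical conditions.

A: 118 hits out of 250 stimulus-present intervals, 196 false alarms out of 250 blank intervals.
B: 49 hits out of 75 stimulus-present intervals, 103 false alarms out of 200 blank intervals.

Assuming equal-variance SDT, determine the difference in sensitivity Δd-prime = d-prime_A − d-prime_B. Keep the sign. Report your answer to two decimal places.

Δd-prime = -1.21

A: z(0.4720) = -0.070, z(0.7840) = 0.786, d' = -0.856
B: z(0.6533) = 0.394, z(0.5150) = 0.038, d' = 0.356
Δd' = d'_A − d'_B = -0.856 − 0.356 = -1.212
B has the higher sensitivity.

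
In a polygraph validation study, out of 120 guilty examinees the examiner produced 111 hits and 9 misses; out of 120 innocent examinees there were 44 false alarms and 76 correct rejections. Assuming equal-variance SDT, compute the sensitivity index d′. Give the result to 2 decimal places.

d′ = 1.78

H = 111/120 = 0.9250
FA = 44/120 = 0.3667
z(0.9250) = 1.440, z(0.3667) = -0.341
d' = z(H) − z(FA) = 1.440 − (-0.341) = 1.781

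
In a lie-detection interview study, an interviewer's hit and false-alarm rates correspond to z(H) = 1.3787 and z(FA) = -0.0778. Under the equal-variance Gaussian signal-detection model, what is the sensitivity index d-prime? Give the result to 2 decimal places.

d' = z(H) − z(FA) = 1.3787 − (-0.0778) = 1.4565

d-prime = 1.46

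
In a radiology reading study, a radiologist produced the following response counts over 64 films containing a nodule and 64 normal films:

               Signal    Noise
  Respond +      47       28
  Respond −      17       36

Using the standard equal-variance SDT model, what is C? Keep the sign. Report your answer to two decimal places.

H = 47/64 = 0.7344
FA = 28/64 = 0.4375
z(H) = 0.626
z(FA) = -0.157
c = −½·[z(H) + z(FA)] = −0.5 × (0.626 + (-0.157)) = -0.2345
c < 0: the radiologist has a liberal response bias.

C = -0.23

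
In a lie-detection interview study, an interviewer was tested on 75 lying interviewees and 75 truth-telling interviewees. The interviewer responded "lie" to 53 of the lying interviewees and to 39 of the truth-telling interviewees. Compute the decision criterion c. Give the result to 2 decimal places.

H = 53/75 = 0.7067
FA = 39/75 = 0.5200
z(H) = 0.5438
z(FA) = 0.0502
c = −½·[z(H) + z(FA)] = −0.5 × (0.5438 + 0.0502) = -0.2970

c = -0.30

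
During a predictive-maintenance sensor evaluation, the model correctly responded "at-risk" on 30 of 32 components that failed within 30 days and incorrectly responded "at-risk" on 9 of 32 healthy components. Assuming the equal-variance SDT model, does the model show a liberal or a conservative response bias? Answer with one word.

z(H) = 1.534, z(FA) = -0.579
c = −½·(z(H) + z(FA)) = -0.4775
c < 0 → liberal criterion (biased toward responding “yes”).

liberal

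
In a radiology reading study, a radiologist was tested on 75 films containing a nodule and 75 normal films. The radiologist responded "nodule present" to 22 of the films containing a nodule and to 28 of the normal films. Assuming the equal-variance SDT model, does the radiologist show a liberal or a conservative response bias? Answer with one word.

conservative

z(H) = -0.544, z(FA) = -0.323
c = −½·(z(H) + z(FA)) = 0.4335
c > 0 → conservative criterion (biased toward responding “no”).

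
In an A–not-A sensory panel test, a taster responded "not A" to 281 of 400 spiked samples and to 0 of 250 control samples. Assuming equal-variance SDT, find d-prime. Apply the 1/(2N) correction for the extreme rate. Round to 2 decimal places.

The false-alarm rate is 0/250 = 0, so apply the 1/(2N) correction: FA → 1/(2·250) = 0.00200.
z(H) = z(0.70250) = 0.532
z(FA) = z(0.00200) = -2.878
d' = 0.532 − (-2.878) = 3.410

d-prime = 3.41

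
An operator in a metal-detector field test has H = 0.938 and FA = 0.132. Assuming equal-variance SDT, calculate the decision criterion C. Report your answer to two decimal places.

Φ⁻¹(H) = Φ⁻¹(0.938) = 1.5382
Φ⁻¹(FA) = Φ⁻¹(0.132) = -1.1170
c = −½·[z(H) + z(FA)] = −0.5 × (1.5382 + (-1.1170)) = -0.2106
c < 0: the operator has a liberal response bias.

C = -0.21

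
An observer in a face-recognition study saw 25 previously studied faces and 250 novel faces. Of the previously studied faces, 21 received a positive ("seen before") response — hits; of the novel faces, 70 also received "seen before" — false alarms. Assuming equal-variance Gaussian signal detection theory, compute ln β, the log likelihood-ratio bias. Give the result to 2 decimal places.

H = 21/25 = 0.8400
FA = 70/250 = 0.2800
z(0.8400) = 0.994, z(0.2800) = -0.583
ln β = −½·[z(H)² − z(FA)²] = −0.5 × (0.988 − 0.340) = -0.324

ln β = -0.32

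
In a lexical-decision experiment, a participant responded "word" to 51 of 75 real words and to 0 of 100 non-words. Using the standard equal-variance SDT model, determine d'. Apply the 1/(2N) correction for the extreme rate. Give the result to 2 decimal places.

d' = 3.04

The false-alarm rate is 0/100 = 0, so apply the 1/(2N) correction: FA → 1/(2·100) = 0.00500.
z(H) = z(0.68000) = 0.468
z(FA) = z(0.00500) = -2.576
d' = 0.468 − (-2.576) = 3.044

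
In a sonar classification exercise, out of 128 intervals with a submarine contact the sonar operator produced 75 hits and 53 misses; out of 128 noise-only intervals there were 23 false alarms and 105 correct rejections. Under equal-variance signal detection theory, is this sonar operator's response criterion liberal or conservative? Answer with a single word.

z(H) = 0.217, z(FA) = -0.917
c = −½·(z(H) + z(FA)) = 0.350
c > 0 → conservative criterion (biased toward responding “no”).

conservative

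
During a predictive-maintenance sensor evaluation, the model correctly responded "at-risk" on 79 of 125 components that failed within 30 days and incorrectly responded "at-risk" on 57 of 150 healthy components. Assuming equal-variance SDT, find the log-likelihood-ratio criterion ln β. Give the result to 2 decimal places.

ln β = -0.01

H = 79/125 = 0.6320
FA = 57/150 = 0.3800
Φ⁻¹(H) = Φ⁻¹(0.6320) = 0.337
Φ⁻¹(FA) = Φ⁻¹(0.3800) = -0.305
ln β = −½·[z(H)² − z(FA)²] = −0.5 × (0.114 − 0.093) = -0.0105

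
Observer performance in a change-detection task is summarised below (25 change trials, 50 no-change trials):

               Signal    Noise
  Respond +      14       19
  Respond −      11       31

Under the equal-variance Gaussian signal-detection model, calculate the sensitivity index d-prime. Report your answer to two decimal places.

d-prime = 0.46

H = 14/25 = 0.5600
FA = 19/50 = 0.3800
z(0.5600) = 0.1510, z(0.3800) = -0.3055
d' = z(H) − z(FA) = 0.1510 − (-0.3055) = 0.4565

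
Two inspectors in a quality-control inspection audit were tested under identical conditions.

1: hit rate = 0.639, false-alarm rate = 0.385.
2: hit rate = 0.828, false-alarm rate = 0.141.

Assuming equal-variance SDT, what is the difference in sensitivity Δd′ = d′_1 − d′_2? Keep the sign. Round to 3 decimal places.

1: z(0.639) = 0.3558, z(0.385) = -0.2924, d' = 0.6482
2: z(0.828) = 0.9463, z(0.141) = -1.0758, d' = 2.0221
Δd' = d'_1 − d'_2 = 0.6482 − 2.0221 = -1.3739
2 has the higher sensitivity.

Δd′ = -1.374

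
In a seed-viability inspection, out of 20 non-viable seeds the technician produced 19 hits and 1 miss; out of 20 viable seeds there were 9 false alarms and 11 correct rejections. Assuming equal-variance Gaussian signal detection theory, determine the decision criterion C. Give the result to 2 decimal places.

C = -0.76

H = 19/20 = 0.9500
FA = 9/20 = 0.4500
z(0.9500) = 1.645, z(0.4500) = -0.126
c = −½·[z(H) + z(FA)] = −0.5 × (1.645 + (-0.126)) = -0.7595
c < 0: the technician has a liberal response bias.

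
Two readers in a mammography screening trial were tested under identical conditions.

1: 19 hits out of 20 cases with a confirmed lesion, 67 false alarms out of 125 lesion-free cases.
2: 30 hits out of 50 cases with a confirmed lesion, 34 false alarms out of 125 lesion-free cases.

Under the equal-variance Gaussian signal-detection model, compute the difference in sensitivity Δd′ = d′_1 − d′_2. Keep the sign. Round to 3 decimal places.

1: z(0.9500) = 1.6449, z(0.5360) = 0.0904, d' = 1.5545
2: z(0.6000) = 0.2533, z(0.2720) = -0.6068, d' = 0.8601
Δd' = d'_1 − d'_2 = 1.5545 − 0.8601 = 0.6944
1 has the higher sensitivity.

Δd′ = 0.694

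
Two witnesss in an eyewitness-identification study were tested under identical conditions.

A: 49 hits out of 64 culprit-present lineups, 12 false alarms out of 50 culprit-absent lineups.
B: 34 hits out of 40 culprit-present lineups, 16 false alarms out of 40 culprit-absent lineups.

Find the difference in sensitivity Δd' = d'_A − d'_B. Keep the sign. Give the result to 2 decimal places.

Δd' = 0.14

A: z(0.7656) = 0.724, z(0.2400) = -0.706, d' = 1.430
B: z(0.8500) = 1.036, z(0.4000) = -0.253, d' = 1.289
Δd' = d'_A − d'_B = 1.430 − 1.289 = 0.141
A has the higher sensitivity.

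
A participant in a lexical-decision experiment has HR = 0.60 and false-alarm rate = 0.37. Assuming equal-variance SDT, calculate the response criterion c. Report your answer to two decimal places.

c = 0.04

Φ⁻¹(0.60) = 0.253, Φ⁻¹(0.37) = -0.332
c = −½·[z(H) + z(FA)] = −0.5 × (0.253 + (-0.332)) = 0.0395
c > 0: the participant has a conservative response bias.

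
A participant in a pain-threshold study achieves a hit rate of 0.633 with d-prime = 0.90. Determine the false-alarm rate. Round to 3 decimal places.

z(hit rate) = z(0.633) = 0.3398
z(FA) = z(H) − d' = 0.3398 − 0.90 = -0.5602
false-alarm rate = Φ(-0.5602) = 0.2877

false-alarm rate = 0.288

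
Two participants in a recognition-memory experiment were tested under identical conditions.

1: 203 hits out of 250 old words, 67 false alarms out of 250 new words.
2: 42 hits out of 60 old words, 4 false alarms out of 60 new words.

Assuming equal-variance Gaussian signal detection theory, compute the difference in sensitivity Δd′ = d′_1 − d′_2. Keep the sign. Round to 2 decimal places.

1: z(0.8120) = 0.885, z(0.2680) = -0.619, d' = 1.504
2: z(0.7000) = 0.524, z(0.0667) = -1.501, d' = 2.025
Δd' = d'_1 − d'_2 = 1.504 − 2.025 = -0.521
2 has the higher sensitivity.

Δd′ = -0.52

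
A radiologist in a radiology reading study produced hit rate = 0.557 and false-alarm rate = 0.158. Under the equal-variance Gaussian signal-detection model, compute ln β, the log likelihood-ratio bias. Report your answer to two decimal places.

z(H) = z(0.557) = 0.143
z(FA) = z(0.158) = -1.003
ln β = −½·[z(H)² − z(FA)²] = −0.5 × (0.020 − 1.006) = 0.493

ln β = 0.49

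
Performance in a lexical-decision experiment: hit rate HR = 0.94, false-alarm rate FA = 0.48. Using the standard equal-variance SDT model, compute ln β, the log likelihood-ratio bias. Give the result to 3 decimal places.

ln β = -1.207

z(0.94) = 1.5548, z(0.48) = -0.0502
ln β = −½·[z(H)² − z(FA)²] = −0.5 × (2.4174 − 0.0025) = -1.20745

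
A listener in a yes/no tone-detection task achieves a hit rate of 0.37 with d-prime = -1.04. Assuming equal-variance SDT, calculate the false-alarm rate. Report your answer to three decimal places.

z(hit rate) = z(0.37) = -0.3319
z(FA) = z(H) − d' = -0.3319 − (-1.04) = 0.7081
false-alarm rate = Φ(0.7081) = 0.7606

false-alarm rate = 0.761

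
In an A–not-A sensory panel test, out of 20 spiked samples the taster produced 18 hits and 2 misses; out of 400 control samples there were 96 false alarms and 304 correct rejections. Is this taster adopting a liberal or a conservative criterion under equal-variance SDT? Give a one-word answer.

liberal

z(H) = 1.282, z(FA) = -0.706
c = −½·(z(H) + z(FA)) = -0.288
c < 0 → liberal criterion (biased toward responding “yes”).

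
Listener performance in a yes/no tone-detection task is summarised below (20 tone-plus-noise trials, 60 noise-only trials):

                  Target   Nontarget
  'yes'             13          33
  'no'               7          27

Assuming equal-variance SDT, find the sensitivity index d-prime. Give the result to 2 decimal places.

d-prime = 0.26

H = 13/20 = 0.6500
FA = 33/60 = 0.5500
z(H) = 0.385
z(FA) = 0.126
d' = z(H) − z(FA) = 0.385 − 0.126 = 0.259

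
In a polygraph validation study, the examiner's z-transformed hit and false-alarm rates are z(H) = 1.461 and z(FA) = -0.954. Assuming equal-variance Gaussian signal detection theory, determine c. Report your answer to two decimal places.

c = -0.25

c = −½·[z(H) + z(FA)] = −½·(1.461 + (-0.954)) = -0.2535
c < 0: the examiner has a liberal response bias.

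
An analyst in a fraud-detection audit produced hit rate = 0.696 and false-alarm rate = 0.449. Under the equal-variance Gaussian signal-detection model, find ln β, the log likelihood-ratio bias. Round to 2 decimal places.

Φ⁻¹(H) = Φ⁻¹(0.696) = 0.513
Φ⁻¹(FA) = Φ⁻¹(0.449) = -0.128
ln β = −½·[z(H)² − z(FA)²] = −0.5 × (0.263 − 0.016) = -0.1235

ln β = -0.12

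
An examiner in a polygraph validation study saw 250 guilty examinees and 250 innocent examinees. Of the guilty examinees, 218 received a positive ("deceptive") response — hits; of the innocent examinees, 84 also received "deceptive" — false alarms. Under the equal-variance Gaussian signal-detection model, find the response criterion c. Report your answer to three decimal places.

H = 218/250 = 0.8720
FA = 84/250 = 0.3360
Φ⁻¹(H) = Φ⁻¹(0.8720) = 1.1359
Φ⁻¹(FA) = Φ⁻¹(0.3360) = -0.4234
c = −½·[z(H) + z(FA)] = −0.5 × (1.1359 + (-0.4234)) = -0.35625
c < 0: the examiner has a liberal response bias.

c = -0.356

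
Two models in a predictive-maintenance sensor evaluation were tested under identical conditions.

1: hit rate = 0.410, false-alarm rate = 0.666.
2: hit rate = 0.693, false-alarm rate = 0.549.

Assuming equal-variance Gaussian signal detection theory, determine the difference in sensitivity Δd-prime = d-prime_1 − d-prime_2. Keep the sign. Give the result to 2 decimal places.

Δd-prime = -1.04

1: z(0.410) = -0.228, z(0.666) = 0.429, d' = -0.657
2: z(0.693) = 0.504, z(0.549) = 0.123, d' = 0.381
Δd' = d'_1 − d'_2 = -0.657 − 0.381 = -1.038
2 has the higher sensitivity.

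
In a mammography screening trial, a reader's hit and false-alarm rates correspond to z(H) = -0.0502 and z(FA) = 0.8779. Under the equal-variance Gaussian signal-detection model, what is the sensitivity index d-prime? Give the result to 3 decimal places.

d' = z(H) − z(FA) = -0.0502 − 0.8779 = -0.9281

d-prime = -0.928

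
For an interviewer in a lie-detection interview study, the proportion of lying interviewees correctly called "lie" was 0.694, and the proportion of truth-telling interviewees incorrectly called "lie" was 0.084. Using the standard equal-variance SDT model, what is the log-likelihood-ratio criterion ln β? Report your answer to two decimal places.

ln β = 0.82

Φ⁻¹(H) = 0.507
Φ⁻¹(FA) = -1.379
ln β = −½·[z(H)² − z(FA)²] = −0.5 × (0.257 − 1.902) = 0.8225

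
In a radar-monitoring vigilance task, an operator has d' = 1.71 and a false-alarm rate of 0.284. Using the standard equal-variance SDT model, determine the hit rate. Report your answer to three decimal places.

z(false-alarm rate) = z(0.284) = -0.5710
z(H) = z(FA) + d' = -0.5710 + 1.71 = 1.1390
hit rate = Φ(1.1390) = 0.8726

hit rate = 0.873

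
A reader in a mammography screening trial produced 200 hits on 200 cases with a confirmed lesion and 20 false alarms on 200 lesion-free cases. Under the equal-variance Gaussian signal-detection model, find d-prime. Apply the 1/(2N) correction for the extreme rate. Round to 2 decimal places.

The hit rate is 200/200 = 1, so apply the 1/(2N) correction: H → 1 − 1/(2·200) = 0.99750.
z(H) = z(0.99750) = 2.807
z(FA) = z(0.10000) = -1.282
d' = 2.807 − (-1.282) = 4.089

d-prime = 4.09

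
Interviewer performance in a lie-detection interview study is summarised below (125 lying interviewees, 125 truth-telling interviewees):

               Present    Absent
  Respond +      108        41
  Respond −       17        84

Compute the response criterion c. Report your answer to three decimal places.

H = 108/125 = 0.8640
FA = 41/125 = 0.3280
Φ⁻¹(H) = 1.0985
Φ⁻¹(FA) = -0.4454
c = −½·[z(H) + z(FA)] = −0.5 × (1.0985 + (-0.4454)) = -0.32655
c < 0: the interviewer has a liberal response bias.

c = -0.327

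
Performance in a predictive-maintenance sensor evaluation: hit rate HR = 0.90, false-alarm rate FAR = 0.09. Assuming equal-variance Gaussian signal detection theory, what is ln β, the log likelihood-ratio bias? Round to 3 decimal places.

Φ⁻¹(H) = Φ⁻¹(0.90) = 1.2816
Φ⁻¹(FA) = Φ⁻¹(0.09) = -1.3408
ln β = −½·[z(H)² − z(FA)²] = −0.5 × (1.6425 − 1.7977) = 0.0776

ln β = 0.078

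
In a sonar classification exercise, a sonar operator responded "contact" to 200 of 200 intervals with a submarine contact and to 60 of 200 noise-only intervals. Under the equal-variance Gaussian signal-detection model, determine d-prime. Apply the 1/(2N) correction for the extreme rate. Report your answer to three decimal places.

The hit rate is 200/200 = 1, so apply the 1/(2N) correction: H → 1 − 1/(2·200) = 0.99750.
z(H) = z(0.99750) = 2.8070
z(FA) = z(0.30000) = -0.5244
d' = 2.8070 − (-0.5244) = 3.3314

d-prime = 3.331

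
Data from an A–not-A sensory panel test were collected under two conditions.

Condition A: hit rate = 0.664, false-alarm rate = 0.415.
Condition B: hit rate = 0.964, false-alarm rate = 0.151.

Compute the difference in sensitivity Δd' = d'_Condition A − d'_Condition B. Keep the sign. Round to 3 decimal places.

Condition A: z(0.664) = 0.4234, z(0.415) = -0.2147, d' = 0.6381
Condition B: z(0.964) = 1.7991, z(0.151) = -1.0322, d' = 2.8313
Δd' = d'_Condition A − d'_Condition B = 0.6381 − 2.8313 = -2.1932
Condition B has the higher sensitivity.

Δd' = -2.193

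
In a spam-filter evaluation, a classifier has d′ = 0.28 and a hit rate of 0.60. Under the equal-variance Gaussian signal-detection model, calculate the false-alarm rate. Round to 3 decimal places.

z(hit rate) = z(0.60) = 0.2533
z(FA) = z(H) − d' = 0.2533 − 0.28 = -0.0267
false-alarm rate = Φ(-0.0267) = 0.4893

false-alarm rate = 0.489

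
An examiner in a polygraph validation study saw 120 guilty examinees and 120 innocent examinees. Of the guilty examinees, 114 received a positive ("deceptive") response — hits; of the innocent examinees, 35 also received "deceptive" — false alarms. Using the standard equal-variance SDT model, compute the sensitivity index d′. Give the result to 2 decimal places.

H = 114/120 = 0.9500
FA = 35/120 = 0.2917
Φ⁻¹(H) = 1.645
Φ⁻¹(FA) = -0.548
d' = z(H) − z(FA) = 1.645 − (-0.548) = 2.193

d′ = 2.19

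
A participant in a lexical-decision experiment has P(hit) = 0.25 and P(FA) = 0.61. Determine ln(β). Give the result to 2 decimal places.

ln β = -0.19

z(0.25) = -0.674, z(0.61) = 0.279
ln β = −½·[z(H)² − z(FA)²] = −0.5 × (0.454 − 0.078) = -0.188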